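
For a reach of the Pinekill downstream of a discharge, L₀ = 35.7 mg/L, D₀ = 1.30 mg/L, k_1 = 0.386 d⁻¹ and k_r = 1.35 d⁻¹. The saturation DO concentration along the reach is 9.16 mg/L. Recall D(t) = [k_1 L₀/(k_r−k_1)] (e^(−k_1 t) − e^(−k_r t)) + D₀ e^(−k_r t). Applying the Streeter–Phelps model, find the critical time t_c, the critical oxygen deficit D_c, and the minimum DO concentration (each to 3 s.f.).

t_c ≈ 1.20 d; D_c ≈ 6.42 mg/L; min DO ≈ 2.74 mg/L

t_c = [1/(k_r−k_1)] ln[(k_r/k_1)(1 − D₀(k_r−k_1)/(k_1 L₀))]
= [1/(1.35−0.386)] ln[(1.35/0.386)(1 − 1.30×0.9640/(0.386×35.7))]
= (1/0.9640) ln[3.497 × 0.9091] = 1.037 × ln(3.179) = 1.037 × 1.157 = 1.200 d.
D_c = (k_1/k_r) L₀ e^(−k_1 t_c) = (0.386/1.35) × 35.7 × e^(−0.386×1.200) = 0.2859 × 35.7 × 0.6293 = 6.424 mg/L.
Minimum DO = C_s − D_c = 9.16 − 6.424 = 2.736 mg/L.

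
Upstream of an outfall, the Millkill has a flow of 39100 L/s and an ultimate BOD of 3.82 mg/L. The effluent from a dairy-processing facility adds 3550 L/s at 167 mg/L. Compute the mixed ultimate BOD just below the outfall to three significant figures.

17.4 mg/L

Flow-weighted mixing: C = (Q_r C_r + Q_w C_w)/(Q_r + Q_w)
= (39100×3.82 + 3550×167)/(39100 + 3550) = 742200/42650 = 17.40 mg/L.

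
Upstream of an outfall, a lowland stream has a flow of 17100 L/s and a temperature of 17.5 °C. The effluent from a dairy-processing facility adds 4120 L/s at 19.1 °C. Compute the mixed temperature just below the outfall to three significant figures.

Flow-weighted mixing: C = (Q_r C_r + Q_w C_w)/(Q_r + Q_w)
= (17100×17.5 + 4120×19.1)/(17100 + 4120) = 377900/21220 = 17.81 °C.

17.8 °C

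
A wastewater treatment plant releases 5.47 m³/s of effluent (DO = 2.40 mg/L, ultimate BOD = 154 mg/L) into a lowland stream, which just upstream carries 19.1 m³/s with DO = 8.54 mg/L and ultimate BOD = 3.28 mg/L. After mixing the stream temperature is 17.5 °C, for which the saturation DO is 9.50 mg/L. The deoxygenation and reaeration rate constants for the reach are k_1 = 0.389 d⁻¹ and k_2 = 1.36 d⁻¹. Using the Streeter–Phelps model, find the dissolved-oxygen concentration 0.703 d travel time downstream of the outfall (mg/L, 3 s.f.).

Mixed DO = (19.1×8.54 + 5.47×2.40)/(19.1+5.47) = 176.2/24.57 = 7.173 mg/L.
Mixed L₀ = (19.1×3.28 + 5.47×154)/(24.57) = 905.0/24.57 = 36.83 mg/L.
Initial deficit D₀ = C_s − DO₀ = 9.50 − 7.173 = 2.327 mg/L.
D(0.703) = [0.389×36.83/(1.36−0.389)](e^(−0.389×0.703) − e^(−1.36×0.703)) + 2.327 e^(−1.36×0.703)
= 14.76 × (0.7607 − 0.3844) + 2.327 × 0.3844 = 6.448 mg/L.
DO = 9.50 − 6.448 = 3.052 mg/L.

DO ≈ 3.05 mg/L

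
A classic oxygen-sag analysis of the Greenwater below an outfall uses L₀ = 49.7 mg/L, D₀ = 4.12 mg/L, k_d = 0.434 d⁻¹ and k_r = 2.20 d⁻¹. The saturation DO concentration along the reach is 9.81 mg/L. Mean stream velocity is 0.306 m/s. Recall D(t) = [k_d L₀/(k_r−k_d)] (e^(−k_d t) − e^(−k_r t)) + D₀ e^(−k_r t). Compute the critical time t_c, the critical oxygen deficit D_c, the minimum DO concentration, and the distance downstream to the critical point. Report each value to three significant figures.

t_c ≈ 0.686 d; D_c ≈ 7.28 mg/L; min DO ≈ 2.53 mg/L; x_c ≈ 18.1 km

At the critical point dD/dt = 0, so k_d L₀ e^(−k_d t) = k_r D. Substituting D(t) from the Streeter–Phelps equation and solving for t gives
t_c = ln[(k_r/k_d)(1 − D₀(k_r−k_d)/(k_d L₀))] / (k_r−k_d).
Here k_r−k_d = 1.766 d⁻¹ and 1 − D₀(k_r−k_d)/(k_d L₀) = 1 − 4.12×1.766/(0.434×49.7) = 0.6627, so
t_c = ln(5.069 × 0.6627) / 1.766 = 1.212 / 1.766 = 0.6861 d.
D_c = (k_d/k_r) L₀ e^(−k_d t_c) = (0.434/2.20) × 49.7 × e^(−0.434×0.6861) = 0.1973 × 49.7 × 0.7425 = 7.279 mg/L.
Minimum DO = C_s − D_c = 9.81 − 7.279 = 2.531 mg/L.
x_c = v t_c = 0.306 m/s × 0.6861 d × 86400 s/d = 18140 m ≈ 18.1 km.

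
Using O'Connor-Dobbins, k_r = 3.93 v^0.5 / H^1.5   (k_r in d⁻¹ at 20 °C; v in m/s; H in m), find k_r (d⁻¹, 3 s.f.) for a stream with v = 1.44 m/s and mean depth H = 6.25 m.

k_r ≈ 0.302 d⁻¹

k_r = 3.93 × 1.44^0.5 / 6.25^1.5 = 3.93 × 1.200 / 15.62 = 0.3018 d⁻¹.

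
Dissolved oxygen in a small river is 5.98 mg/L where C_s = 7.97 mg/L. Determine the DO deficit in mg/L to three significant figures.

D = C_s − C = 7.97 − 5.98 = 1.99 mg/L.

D ≈ 1.99 mg/L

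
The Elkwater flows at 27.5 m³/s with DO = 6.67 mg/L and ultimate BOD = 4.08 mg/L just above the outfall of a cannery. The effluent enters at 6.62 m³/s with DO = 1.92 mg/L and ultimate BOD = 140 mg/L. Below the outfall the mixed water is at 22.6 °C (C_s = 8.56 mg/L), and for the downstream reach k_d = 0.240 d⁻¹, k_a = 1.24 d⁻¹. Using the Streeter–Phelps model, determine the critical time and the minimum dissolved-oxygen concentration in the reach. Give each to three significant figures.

Mixed DO = (27.5×6.67 + 6.62×1.92)/(27.5+6.62) = 196.1/34.12 = 5.748 mg/L.
Mixed L₀ = (27.5×4.08 + 6.62×140)/(34.12) = 1039/34.12 = 30.45 mg/L.
Initial deficit D₀ = C_s − DO₀ = 8.56 − 5.748 = 2.812 mg/L.
t_c = (1/1.000) ln[(1.24/0.240)(1 − 2.812×1.000/(0.240×30.45))] = 1.000 × ln(3.179) = 1.157 d.
D_c = (0.240/1.24) × 30.45 × e^(−0.240×1.157) = 0.1935 × 30.45 × 0.7576 = 4.465 mg/L.
Minimum DO = 8.56 − 4.465 = 4.095 mg/L.

t_c ≈ 1.16 d; minimum DO ≈ 4.09 mg/L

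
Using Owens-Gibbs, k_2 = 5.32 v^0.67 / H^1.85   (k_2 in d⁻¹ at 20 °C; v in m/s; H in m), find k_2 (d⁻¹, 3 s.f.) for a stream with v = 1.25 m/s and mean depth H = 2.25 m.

k_2 = 5.32 × 1.25^0.67 / 2.25^1.85 = 5.32 × 1.161 / 4.483 = 1.378 d⁻¹.

k_2 ≈ 1.38 d⁻¹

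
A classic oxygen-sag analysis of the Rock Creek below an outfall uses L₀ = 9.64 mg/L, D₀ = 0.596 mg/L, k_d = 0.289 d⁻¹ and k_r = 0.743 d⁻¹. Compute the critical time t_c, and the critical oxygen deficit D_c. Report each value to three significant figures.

t_c = [1/(k_r−k_d)] ln[(k_r/k_d)(1 − D₀(k_r−k_d)/(k_d L₀))]
= [1/(0.743−0.289)] ln[(0.743/0.289)(1 − 0.596×0.4540/(0.289×9.64))]
= (1/0.4540) ln[2.571 × 0.9029] = 2.203 × ln(2.321) = 2.203 × 0.8421 = 1.855 d.
L(t_c) = L₀ e^(−k_d t_c) = 9.64 × 0.5851 = 5.640 mg/L, and at the critical point k_r D_c = k_d L, so D_c = (0.289/0.743) × 5.640 = 2.194 mg/L.

t_c ≈ 1.85 d; D_c ≈ 2.19 mg/L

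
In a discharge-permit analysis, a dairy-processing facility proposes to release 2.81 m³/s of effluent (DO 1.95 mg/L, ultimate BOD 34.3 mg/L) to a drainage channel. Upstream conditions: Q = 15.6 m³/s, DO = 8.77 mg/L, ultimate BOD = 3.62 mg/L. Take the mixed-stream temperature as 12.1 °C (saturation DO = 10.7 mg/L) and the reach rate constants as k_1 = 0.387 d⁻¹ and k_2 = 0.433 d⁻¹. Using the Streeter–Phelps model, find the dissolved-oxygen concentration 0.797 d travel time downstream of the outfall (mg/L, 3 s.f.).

DO ≈ 6.75 mg/L

Mixed DO = (15.6×8.77 + 2.81×1.95)/(15.6+2.81) = 142.3/18.41 = 7.729 mg/L.
Mixed L₀ = (15.6×3.62 + 2.81×34.3)/(18.41) = 152.9/18.41 = 8.303 mg/L.
Initial deficit D₀ = C_s − DO₀ = 10.7 − 7.729 = 2.971 mg/L.
D(0.797) = [0.387×8.303/(0.433−0.387)](e^(−0.387×0.797) − e^(−0.433×0.797)) + 2.971 e^(−0.433×0.797)
= 69.85 × (0.7346 − 0.7081) + 2.971 × 0.7081 = 3.951 mg/L.
DO = 10.7 − 3.951 = 6.749 mg/L.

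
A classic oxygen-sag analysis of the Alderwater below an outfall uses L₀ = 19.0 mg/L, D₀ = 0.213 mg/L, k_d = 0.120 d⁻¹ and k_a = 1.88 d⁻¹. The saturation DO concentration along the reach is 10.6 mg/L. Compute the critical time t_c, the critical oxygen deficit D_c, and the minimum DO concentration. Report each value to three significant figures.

t_c = [1/(k_a−k_d)] ln[(k_a/k_d)(1 − D₀(k_a−k_d)/(k_d L₀))]
= [1/(1.88−0.120)] ln[(1.88/0.120)(1 − 0.213×1.760/(0.120×19.0))]
= (1/1.760) ln[15.67 × 0.8356] = 0.5682 × ln(13.09) = 0.5682 × 2.572 = 1.461 d.
L(t_c) = L₀ e^(−k_d t_c) = 19.0 × 0.8392 = 15.94 mg/L, and at the critical point k_a D_c = k_d L, so D_c = (0.120/1.88) × 15.94 = 1.018 mg/L.
Minimum DO = C_s − D_c = 10.6 − 1.018 = 9.582 mg/L.

t_c ≈ 1.46 d; D_c ≈ 1.02 mg/L; min DO ≈ 9.58 mg/L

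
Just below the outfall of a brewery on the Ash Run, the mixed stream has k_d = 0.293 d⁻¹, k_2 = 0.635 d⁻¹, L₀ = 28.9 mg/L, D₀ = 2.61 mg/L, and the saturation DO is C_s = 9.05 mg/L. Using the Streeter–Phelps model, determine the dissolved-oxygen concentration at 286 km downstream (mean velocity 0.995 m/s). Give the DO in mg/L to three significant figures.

Travel time t = x/v = 286 km / (0.995 m/s) = 286000 m / 0.995 m/s = 287400 s = 3.327 d.
k_d L₀/(k_2−k_d) = 0.293×28.9/(0.635−0.293) = 8.468/0.3420 = 24.76 mg/L.
e^(−k_d t) = e^(−0.293×3.327) = 0.3773; e^(−k_2 t) = e^(−0.635×3.327) = 0.1209.
D = 24.76 × (0.3773 − 0.1209) + 2.61 × 0.1209 = 6.347 + 0.3156 = 6.663 mg/L.
DO = C_s − D = 9.05 − 6.663 = 2.387 mg/L.

DO ≈ 2.39 mg/L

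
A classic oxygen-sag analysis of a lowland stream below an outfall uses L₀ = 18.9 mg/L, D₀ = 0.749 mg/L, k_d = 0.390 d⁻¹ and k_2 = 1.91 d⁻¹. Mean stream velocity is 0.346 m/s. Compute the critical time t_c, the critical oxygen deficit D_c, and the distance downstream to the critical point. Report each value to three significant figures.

t_c = [1/(k_2−k_d)] ln[(k_2/k_d)(1 − D₀(k_2−k_d)/(k_d L₀))]
= [1/(1.91−0.390)] ln[(1.91/0.390)(1 − 0.749×1.520/(0.390×18.9))]
= (1/1.520) ln[4.897 × 0.8455] = 0.6579 × ln(4.141) = 0.6579 × 1.421 = 0.9348 d.
D_c = (k_d/k_2) L₀ e^(−k_d t_c) = (0.390/1.91) × 18.9 × e^(−0.390×0.9348) = 0.2042 × 18.9 × 0.6945 = 2.680 mg/L.
x_c = v t_c = 0.346 m/s × 0.9348 d × 86400 s/d = 27950 m ≈ 27.9 km.

t_c ≈ 0.935 d; D_c ≈ 2.68 mg/L; x_c ≈ 27.9 km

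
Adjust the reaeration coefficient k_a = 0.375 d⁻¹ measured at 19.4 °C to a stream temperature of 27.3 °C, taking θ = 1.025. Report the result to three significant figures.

k_a(T₂) = k_a(T₁) · θ^(T₂−T₁) = 0.375 × 1.025^(27.3−19.4)
= 0.375 × 1.025^7.90 = 0.375 × 1.215 = 0.4558 d⁻¹.

k_a ≈ 0.456 d⁻¹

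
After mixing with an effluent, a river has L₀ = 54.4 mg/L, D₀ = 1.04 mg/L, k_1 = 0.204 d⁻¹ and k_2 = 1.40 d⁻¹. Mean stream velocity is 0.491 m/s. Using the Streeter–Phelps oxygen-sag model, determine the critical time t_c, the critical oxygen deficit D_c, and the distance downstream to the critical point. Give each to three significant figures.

At the critical point dD/dt = 0, so k_1 L₀ e^(−k_1 t) = k_2 D. Substituting D(t) from the Streeter–Phelps equation and solving for t gives
t_c = ln[(k_2/k_1)(1 − D₀(k_2−k_1)/(k_1 L₀))] / (k_2−k_1).
Here k_2−k_1 = 1.196 d⁻¹ and 1 − D₀(k_2−k_1)/(k_1 L₀) = 1 − 1.04×1.196/(0.204×54.4) = 0.8879, so
t_c = ln(6.863 × 0.8879) / 1.196 = 1.807 / 1.196 = 1.511 d.
D_c = (k_1/k_2) L₀ e^(−k_1 t_c) = (0.204/1.40) × 54.4 × e^(−0.204×1.511) = 0.1457 × 54.4 × 0.7347 = 5.824 mg/L.
x_c = v t_c = 0.491 m/s × 1.511 d × 86400 s/d = 64100 m ≈ 64.1 km.

t_c ≈ 1.51 d; D_c ≈ 5.82 mg/L; x_c ≈ 64.1 km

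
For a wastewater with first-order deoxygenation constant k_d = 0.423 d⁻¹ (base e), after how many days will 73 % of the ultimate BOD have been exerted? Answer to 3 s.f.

y/L₀ = 1 − e^(−k_d t) = 0.73 ⇒ e^(−k_d t) = 0.270
t = −ln(0.270) / 0.423 = 1.309 / 0.423 = 3.095 d.

t ≈ 3.10 d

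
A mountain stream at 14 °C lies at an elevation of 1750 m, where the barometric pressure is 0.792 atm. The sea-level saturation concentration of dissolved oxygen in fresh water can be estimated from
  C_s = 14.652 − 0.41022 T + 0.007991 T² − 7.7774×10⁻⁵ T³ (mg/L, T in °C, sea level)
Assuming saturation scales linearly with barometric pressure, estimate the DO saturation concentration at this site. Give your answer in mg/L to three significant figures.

C_s ≈ 8.13 mg/L

At sea level: C_s = 14.652 − 0.41022×14 + 0.007991×14² − 7.7774×10⁻⁵×14³ = 10.26 mg/L.
Pressure correction: C_s' = 10.26 × 0.792 = 8.127 mg/L.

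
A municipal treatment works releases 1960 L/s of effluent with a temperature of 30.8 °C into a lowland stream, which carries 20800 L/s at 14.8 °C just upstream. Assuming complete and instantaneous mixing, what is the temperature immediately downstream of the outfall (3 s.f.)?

Flow-weighted mixing: C = (Q_r C_r + Q_w C_w)/(Q_r + Q_w)
= (20800×14.8 + 1960×30.8)/(20800 + 1960) = 368200/22760 = 16.18 °C.

16.2 °C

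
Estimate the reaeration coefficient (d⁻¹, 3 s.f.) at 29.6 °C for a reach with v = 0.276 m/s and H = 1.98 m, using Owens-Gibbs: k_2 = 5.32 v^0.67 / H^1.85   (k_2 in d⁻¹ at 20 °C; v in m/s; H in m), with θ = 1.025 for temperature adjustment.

k_2(20) = 5.32 × 0.276^0.67 / 1.98^1.85 = 5.32 × 0.4221 / 3.539 = 0.6346 d⁻¹.
k_2(29.6) = 0.6346 × 1.025^(29.6−20) = 0.6346 × 1.268 = 0.8043 d⁻¹.

k_2 ≈ 0.804 d⁻¹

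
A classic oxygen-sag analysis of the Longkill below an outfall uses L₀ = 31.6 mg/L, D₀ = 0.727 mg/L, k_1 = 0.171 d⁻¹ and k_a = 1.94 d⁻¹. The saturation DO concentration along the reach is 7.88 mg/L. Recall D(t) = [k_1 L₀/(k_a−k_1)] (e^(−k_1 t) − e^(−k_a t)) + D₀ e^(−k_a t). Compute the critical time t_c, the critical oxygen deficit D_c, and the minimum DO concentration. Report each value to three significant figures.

t_c ≈ 1.22 d; D_c ≈ 2.26 mg/L; min DO ≈ 5.62 mg/L

t_c = [1/(k_a−k_1)] ln[(k_a/k_1)(1 − D₀(k_a−k_1)/(k_1 L₀))]
= [1/(1.94−0.171)] ln[(1.94/0.171)(1 − 0.727×1.769/(0.171×31.6))]
= (1/1.769) ln[11.35 × 0.7620] = 0.5653 × ln(8.645) = 0.5653 × 2.157 = 1.219 d.
D_c = (k_1/k_a) L₀ e^(−k_1 t_c) = (0.171/1.94) × 31.6 × e^(−0.171×1.219) = 0.08814 × 31.6 × 0.8118 = 2.261 mg/L.
Minimum DO = C_s − D_c = 7.88 − 2.261 = 5.619 mg/L.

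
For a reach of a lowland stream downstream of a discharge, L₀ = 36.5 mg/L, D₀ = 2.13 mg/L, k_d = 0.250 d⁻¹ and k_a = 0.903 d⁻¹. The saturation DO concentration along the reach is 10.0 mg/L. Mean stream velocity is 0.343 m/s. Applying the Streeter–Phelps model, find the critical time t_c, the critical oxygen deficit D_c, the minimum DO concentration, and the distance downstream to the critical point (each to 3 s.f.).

At the critical point dD/dt = 0, so k_d L₀ e^(−k_d t) = k_a D. Substituting D(t) from the Streeter–Phelps equation and solving for t gives
t_c = ln[(k_a/k_d)(1 − D₀(k_a−k_d)/(k_d L₀))] / (k_a−k_d).
Here k_a−k_d = 0.6530 d⁻¹ and 1 − D₀(k_a−k_d)/(k_d L₀) = 1 − 2.13×0.6530/(0.250×36.5) = 0.8476, so
t_c = ln(3.612 × 0.8476) / 0.6530 = 1.119 / 0.6530 = 1.713 d.
L(t_c) = L₀ e^(−k_d t_c) = 36.5 × 0.6516 = 23.78 mg/L, and at the critical point k_a D_c = k_d L, so D_c = (0.250/0.903) × 23.78 = 6.584 mg/L.
Minimum DO = C_s − D_c = 10.0 − 6.584 = 3.416 mg/L.
x_c = v t_c = 0.343 m/s × 1.713 d × 86400 s/d = 50780 m ≈ 50.8 km.

t_c ≈ 1.71 d; D_c ≈ 6.58 mg/L; min DO ≈ 3.42 mg/L; x_c ≈ 50.8 km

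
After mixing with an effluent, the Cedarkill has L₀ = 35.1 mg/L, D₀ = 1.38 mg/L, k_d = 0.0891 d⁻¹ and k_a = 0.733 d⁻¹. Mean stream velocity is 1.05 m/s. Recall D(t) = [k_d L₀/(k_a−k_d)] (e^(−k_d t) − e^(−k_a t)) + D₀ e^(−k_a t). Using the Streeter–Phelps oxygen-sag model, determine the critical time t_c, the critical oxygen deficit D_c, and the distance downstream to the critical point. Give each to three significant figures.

t_c ≈ 2.75 d; D_c ≈ 3.34 mg/L; x_c ≈ 250 km

t_c = [1/(k_a−k_d)] ln[(k_a/k_d)(1 − D₀(k_a−k_d)/(k_d L₀))]
= [1/(0.733−0.0891)] ln[(0.733/0.0891)(1 − 1.38×0.6439/(0.0891×35.1))]
= (1/0.6439) ln[8.227 × 0.7159] = 1.553 × ln(5.889) = 1.553 × 1.773 = 2.754 d.
D_c = (k_d/k_a) L₀ e^(−k_d t_c) = (0.0891/0.733) × 35.1 × e^(−0.0891×2.754) = 0.1216 × 35.1 × 0.7824 = 3.338 mg/L.
x_c = v t_c = 1.05 m/s × 2.754 d × 86400 s/d = 249800 m ≈ 250 km.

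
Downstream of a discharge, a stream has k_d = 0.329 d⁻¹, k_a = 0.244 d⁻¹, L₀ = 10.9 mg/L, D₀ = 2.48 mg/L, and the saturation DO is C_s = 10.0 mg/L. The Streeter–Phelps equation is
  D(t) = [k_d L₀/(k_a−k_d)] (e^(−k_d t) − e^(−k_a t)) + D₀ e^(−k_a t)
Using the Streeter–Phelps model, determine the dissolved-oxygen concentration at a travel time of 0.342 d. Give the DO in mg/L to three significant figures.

k_d L₀/(k_a−k_d) = 0.329×10.9/(0.244−0.329) = 3.586/-0.08500 = -42.19 mg/L.
e^(−k_d t) = e^(−0.329×0.3420) = 0.8936; e^(−k_a t) = e^(−0.244×0.3420) = 0.9199.
D = -42.19 × (0.8936 − 0.9199) + 2.48 × 0.9199 = 1.112 + 2.281 = 3.393 mg/L.
DO = C_s − D = 10.0 − 3.393 = 6.607 mg/L.

DO ≈ 6.61 mg/L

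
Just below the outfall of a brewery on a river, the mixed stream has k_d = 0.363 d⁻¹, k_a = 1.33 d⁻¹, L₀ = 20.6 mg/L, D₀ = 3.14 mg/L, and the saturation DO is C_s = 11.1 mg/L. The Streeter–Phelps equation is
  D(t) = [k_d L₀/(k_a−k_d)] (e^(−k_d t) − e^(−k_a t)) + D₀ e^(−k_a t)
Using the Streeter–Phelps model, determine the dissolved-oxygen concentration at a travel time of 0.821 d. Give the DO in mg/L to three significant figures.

DO ≈ 6.90 mg/L

k_d L₀/(k_a−k_d) = 0.363×20.6/(1.33−0.363) = 7.478/0.9670 = 7.733 mg/L.
e^(−k_d t) = e^(−0.363×0.8210) = 0.7423; e^(−k_a t) = e^(−1.33×0.8210) = 0.3356.
D = 7.733 × (0.7423 − 0.3356) + 3.14 × 0.3356 = 3.145 + 1.054 = 4.199 mg/L.
DO = C_s − D = 11.1 − 4.199 = 6.901 mg/L.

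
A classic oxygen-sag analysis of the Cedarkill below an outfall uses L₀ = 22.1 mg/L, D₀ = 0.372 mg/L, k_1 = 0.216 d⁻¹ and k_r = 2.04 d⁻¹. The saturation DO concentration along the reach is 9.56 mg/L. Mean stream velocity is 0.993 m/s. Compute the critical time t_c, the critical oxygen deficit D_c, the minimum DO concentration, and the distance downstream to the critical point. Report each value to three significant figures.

At the critical point dD/dt = 0, so k_1 L₀ e^(−k_1 t) = k_r D. Substituting D(t) from the Streeter–Phelps equation and solving for t gives
t_c = ln[(k_r/k_1)(1 − D₀(k_r−k_1)/(k_1 L₀))] / (k_r−k_1).
Here k_r−k_1 = 1.824 d⁻¹ and 1 − D₀(k_r−k_1)/(k_1 L₀) = 1 − 0.372×1.824/(0.216×22.1) = 0.8579, so
t_c = ln(9.444 × 0.8579) / 1.824 = 2.092 / 1.824 = 1.147 d.
D_c = (k_1/k_r) L₀ e^(−k_1 t_c) = (0.216/2.04) × 22.1 × e^(−0.216×1.147) = 0.1059 × 22.1 × 0.7806 = 1.826 mg/L.
Minimum DO = C_s − D_c = 9.56 − 1.826 = 7.734 mg/L.
x_c = v t_c = 0.993 m/s × 1.147 d × 86400 s/d = 98410 m ≈ 98.4 km.

t_c ≈ 1.15 d; D_c ≈ 1.83 mg/L; min DO ≈ 7.73 mg/L; x_c ≈ 98.4 km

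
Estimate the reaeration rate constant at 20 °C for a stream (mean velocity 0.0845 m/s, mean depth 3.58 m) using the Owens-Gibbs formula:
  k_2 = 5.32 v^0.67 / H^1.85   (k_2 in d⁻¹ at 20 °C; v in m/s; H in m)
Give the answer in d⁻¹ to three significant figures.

k_2 = 5.32 × 0.0845^0.67 / 3.58^1.85 = 5.32 × 0.1910 / 10.58 = 0.09599 d⁻¹.

k_2 ≈ 0.0960 d⁻¹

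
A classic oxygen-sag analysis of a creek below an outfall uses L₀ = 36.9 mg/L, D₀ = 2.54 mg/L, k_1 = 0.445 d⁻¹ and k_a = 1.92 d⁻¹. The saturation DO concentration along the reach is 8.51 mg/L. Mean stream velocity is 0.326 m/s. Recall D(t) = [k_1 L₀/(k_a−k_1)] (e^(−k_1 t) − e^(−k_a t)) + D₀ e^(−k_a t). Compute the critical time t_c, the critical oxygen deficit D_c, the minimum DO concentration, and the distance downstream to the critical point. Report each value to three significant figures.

With k_a/k_1 = 4.315 and 1 − D₀(k_a−k_1)/(k_1 L₀) = 0.7718,
t_c = ln(4.315 × 0.7718) / (1.92 − 0.445) = ln(3.330) / 1.475 = 1.203/1.475 = 0.8156 d.
L(t_c) = L₀ e^(−k_1 t_c) = 36.9 × 0.6956 = 25.67 mg/L, and at the critical point k_a D_c = k_1 L, so D_c = (0.445/1.92) × 25.67 = 5.949 mg/L.
Minimum DO = C_s − D_c = 8.51 − 5.949 = 2.561 mg/L.
x_c = v t_c = 0.326 m/s × 0.8156 d × 86400 s/d = 22970 m ≈ 23.0 km.

t_c ≈ 0.816 d; D_c ≈ 5.95 mg/L; min DO ≈ 2.56 mg/L; x_c ≈ 23.0 km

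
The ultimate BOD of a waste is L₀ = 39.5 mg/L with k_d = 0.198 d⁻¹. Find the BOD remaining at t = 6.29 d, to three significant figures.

L ≈ 11.4 mg/L

L_t = L₀ e^(−k_d t) = 39.5 × e^(−0.198×6.29) = 39.5 × 0.2878 = 11.37 mg/L.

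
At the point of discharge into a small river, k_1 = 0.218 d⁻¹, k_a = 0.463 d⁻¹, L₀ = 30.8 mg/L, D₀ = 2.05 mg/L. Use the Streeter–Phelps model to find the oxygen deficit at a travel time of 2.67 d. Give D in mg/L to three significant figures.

D ≈ 7.95 mg/L

k_1 L₀/(k_a−k_1) = 0.218×30.8/(0.463−0.218) = 6.714/0.2450 = 27.41 mg/L.
e^(−k_1 t) = e^(−0.218×2.670) = 0.5587; e^(−k_a t) = e^(−0.463×2.670) = 0.2905.
D = 27.41 × (0.5587 − 0.2905) + 2.05 × 0.2905 = 7.352 + 0.5955 = 7.947 mg/L.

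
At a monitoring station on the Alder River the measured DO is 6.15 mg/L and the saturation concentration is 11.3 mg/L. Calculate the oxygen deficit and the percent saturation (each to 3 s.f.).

D = C_s − C = 11.3 − 6.15 = 5.15 mg/L.
% saturation = 6.15/11.3 × 100 = 54.4 %.

D ≈ 5.15 mg/L; 54.4 % saturation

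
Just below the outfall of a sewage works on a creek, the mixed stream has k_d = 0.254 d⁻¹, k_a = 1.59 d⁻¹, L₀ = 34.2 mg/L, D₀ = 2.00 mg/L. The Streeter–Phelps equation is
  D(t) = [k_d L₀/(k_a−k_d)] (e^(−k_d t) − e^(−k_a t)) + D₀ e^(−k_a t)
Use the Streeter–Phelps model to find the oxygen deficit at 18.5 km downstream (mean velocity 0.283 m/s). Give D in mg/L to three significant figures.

Travel time t = x/v = 18.5 km / (0.283 m/s) = 18500 m / 0.283 m/s = 65370 s = 0.7566 d.
k_d L₀/(k_a−k_d) = 0.254×34.2/(1.59−0.254) = 8.687/1.336 = 6.502 mg/L.
e^(−k_d t) = e^(−0.254×0.7566) = 0.8252; e^(−k_a t) = e^(−1.59×0.7566) = 0.3003.
D = 6.502 × (0.8252 − 0.3003) + 2.00 × 0.3003 = 3.413 + 0.6006 = 4.013 mg/L.

D ≈ 4.01 mg/L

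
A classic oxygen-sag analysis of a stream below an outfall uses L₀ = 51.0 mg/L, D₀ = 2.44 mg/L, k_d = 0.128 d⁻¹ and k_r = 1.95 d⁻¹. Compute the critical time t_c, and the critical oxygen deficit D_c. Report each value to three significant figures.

t_c = [1/(k_r−k_d)] ln[(k_r/k_d)(1 − D₀(k_r−k_d)/(k_d L₀))]
= [1/(1.95−0.128)] ln[(1.95/0.128)(1 − 2.44×1.822/(0.128×51.0))]
= (1/1.822) ln[15.23 × 0.3190] = 0.5488 × ln(4.860) = 0.5488 × 1.581 = 0.8677 d.
L(t_c) = L₀ e^(−k_d t_c) = 51.0 × 0.8949 = 45.64 mg/L, and at the critical point k_r D_c = k_d L, so D_c = (0.128/1.95) × 45.64 = 2.996 mg/L.

t_c ≈ 0.868 d; D_c ≈ 3.00 mg/L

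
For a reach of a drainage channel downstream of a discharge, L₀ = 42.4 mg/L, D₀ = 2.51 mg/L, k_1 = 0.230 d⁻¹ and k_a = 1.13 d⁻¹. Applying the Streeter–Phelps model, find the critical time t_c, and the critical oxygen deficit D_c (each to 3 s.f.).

t_c = [1/(k_a−k_1)] ln[(k_a/k_1)(1 − D₀(k_a−k_1)/(k_1 L₀))]
= [1/(1.13−0.230)] ln[(1.13/0.230)(1 − 2.51×0.9000/(0.230×42.4))]
= (1/0.9000) ln[4.913 × 0.7684] = 1.111 × ln(3.775) = 1.111 × 1.328 = 1.476 d.
L(t_c) = L₀ e^(−k_1 t_c) = 42.4 × 0.7121 = 30.19 mg/L, and at the critical point k_a D_c = k_1 L, so D_c = (0.230/1.13) × 30.19 = 6.146 mg/L.

t_c ≈ 1.48 d; D_c ≈ 6.15 mg/L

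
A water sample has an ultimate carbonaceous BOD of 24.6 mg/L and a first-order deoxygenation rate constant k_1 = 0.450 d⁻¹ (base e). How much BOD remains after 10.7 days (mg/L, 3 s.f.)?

L ≈ 0.199 mg/L

L_t = L₀ e^(−k_1 t) = 24.6 × e^(−0.450×10.7) = 24.6 × 0.008107 = 0.1994 mg/L.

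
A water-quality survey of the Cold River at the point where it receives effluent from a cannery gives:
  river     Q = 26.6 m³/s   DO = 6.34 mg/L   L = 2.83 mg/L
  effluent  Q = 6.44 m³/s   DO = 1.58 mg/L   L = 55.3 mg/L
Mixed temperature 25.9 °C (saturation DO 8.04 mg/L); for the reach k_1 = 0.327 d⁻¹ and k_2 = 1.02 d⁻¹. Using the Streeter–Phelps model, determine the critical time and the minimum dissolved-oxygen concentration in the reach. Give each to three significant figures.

t_c ≈ 0.839 d; minimum DO ≈ 4.86 mg/L

Mixed DO = (26.6×6.34 + 6.44×1.58)/(26.6+6.44) = 178.8/33.04 = 5.412 mg/L.
Mixed L₀ = (26.6×2.83 + 6.44×55.3)/(33.04) = 431.4/33.04 = 13.06 mg/L.
Initial deficit D₀ = C_s − DO₀ = 8.04 − 5.412 = 2.628 mg/L.
t_c = (1/0.6930) ln[(1.02/0.327)(1 − 2.628×0.6930/(0.327×13.06))] = 1.443 × ln(1.789) = 0.8392 d.
D_c = (0.327/1.02) × 13.06 × e^(−0.327×0.8392) = 0.3206 × 13.06 × 0.7600 = 3.181 mg/L.
Minimum DO = 8.04 − 3.181 = 4.859 mg/L.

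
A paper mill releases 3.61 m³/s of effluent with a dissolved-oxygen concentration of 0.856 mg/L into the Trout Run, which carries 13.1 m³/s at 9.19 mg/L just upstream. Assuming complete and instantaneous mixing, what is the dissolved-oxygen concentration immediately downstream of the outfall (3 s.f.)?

7.39 mg/L

Flow-weighted mixing: C = (Q_r C_r + Q_w C_w)/(Q_r + Q_w)
= (13.1×9.19 + 3.61×0.856)/(13.1 + 3.61) = 123.5/16.71 = 7.390 mg/L.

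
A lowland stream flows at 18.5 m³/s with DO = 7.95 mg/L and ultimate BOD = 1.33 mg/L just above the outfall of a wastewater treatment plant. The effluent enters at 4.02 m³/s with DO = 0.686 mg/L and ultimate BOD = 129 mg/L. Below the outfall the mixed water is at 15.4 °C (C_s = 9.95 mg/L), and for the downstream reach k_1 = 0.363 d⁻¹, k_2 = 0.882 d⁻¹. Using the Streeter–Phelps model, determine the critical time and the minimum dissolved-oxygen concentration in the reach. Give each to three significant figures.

t_c ≈ 1.29 d; minimum DO ≈ 3.74 mg/L

Mixed DO = (18.5×7.95 + 4.02×0.686)/(18.5+4.02) = 149.8/22.52 = 6.653 mg/L.
Mixed L₀ = (18.5×1.33 + 4.02×129)/(22.52) = 543.2/22.52 = 24.12 mg/L.
Initial deficit D₀ = C_s − DO₀ = 9.95 − 6.653 = 3.297 mg/L.
t_c = (1/0.5190) ln[(0.882/0.363)(1 − 3.297×0.5190/(0.363×24.12))] = 1.927 × ln(1.955) = 1.292 d.
D_c = (0.363/0.882) × 24.12 × e^(−0.363×1.292) = 0.4116 × 24.12 × 0.6257 = 6.211 mg/L.
Minimum DO = 9.95 − 6.211 = 3.739 mg/L.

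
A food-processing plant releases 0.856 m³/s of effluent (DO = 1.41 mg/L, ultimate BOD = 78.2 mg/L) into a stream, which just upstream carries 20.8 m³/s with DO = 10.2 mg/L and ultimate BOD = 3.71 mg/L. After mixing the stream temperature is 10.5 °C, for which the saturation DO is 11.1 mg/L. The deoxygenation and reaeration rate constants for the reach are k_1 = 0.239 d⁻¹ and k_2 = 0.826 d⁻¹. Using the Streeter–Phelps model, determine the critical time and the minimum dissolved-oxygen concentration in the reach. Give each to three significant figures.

t_c ≈ 1.06 d; minimum DO ≈ 9.61 mg/L

Mixed DO = (20.8×10.2 + 0.856×1.41)/(20.8+0.856) = 213.4/21.66 = 9.853 mg/L.
Mixed L₀ = (20.8×3.71 + 0.856×78.2)/(21.66) = 144.1/21.66 = 6.654 mg/L.
Initial deficit D₀ = C_s − DO₀ = 11.1 − 9.853 = 1.247 mg/L.
t_c = (1/0.5870) ln[(0.826/0.239)(1 − 1.247×0.5870/(0.239×6.654))] = 1.704 × ln(1.865) = 1.062 d.
D_c = (0.239/0.826) × 6.654 × e^(−0.239×1.062) = 0.2893 × 6.654 × 0.7759 = 1.494 mg/L.
Minimum DO = 11.1 − 1.494 = 9.606 mg/L.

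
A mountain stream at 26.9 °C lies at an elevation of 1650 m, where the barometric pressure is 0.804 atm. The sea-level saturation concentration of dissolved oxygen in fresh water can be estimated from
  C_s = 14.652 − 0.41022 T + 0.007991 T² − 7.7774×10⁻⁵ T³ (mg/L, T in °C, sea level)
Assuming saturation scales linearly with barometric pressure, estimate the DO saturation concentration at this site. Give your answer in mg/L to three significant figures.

C_s ≈ 6.34 mg/L

At sea level: C_s = 14.652 − 0.41022×26.9 + 0.007991×26.9² − 7.7774×10⁻⁵×26.9³ = 7.886 mg/L.
Pressure correction: C_s' = 7.886 × 0.804 = 6.340 mg/L.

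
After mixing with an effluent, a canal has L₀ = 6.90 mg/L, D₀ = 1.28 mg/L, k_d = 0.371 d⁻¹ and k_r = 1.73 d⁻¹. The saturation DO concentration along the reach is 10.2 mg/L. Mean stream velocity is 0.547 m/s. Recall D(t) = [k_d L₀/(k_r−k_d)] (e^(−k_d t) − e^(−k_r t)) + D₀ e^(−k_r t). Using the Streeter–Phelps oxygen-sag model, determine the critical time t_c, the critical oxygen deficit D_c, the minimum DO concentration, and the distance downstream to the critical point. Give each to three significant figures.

At the critical point dD/dt = 0, so k_d L₀ e^(−k_d t) = k_r D. Substituting D(t) from the Streeter–Phelps equation and solving for t gives
t_c = ln[(k_r/k_d)(1 − D₀(k_r−k_d)/(k_d L₀))] / (k_r−k_d).
Here k_r−k_d = 1.359 d⁻¹ and 1 − D₀(k_r−k_d)/(k_d L₀) = 1 − 1.28×1.359/(0.371×6.90) = 0.3205, so
t_c = ln(4.663 × 0.3205) / 1.359 = 0.4017 / 1.359 = 0.2956 d.
L(t_c) = L₀ e^(−k_d t_c) = 6.90 × 0.8961 = 6.183 mg/L, and at the critical point k_r D_c = k_d L, so D_c = (0.371/1.73) × 6.183 = 1.326 mg/L.
Minimum DO = C_s − D_c = 10.2 − 1.326 = 8.874 mg/L.
x_c = v t_c = 0.547 m/s × 0.2956 d × 86400 s/d = 13970 m ≈ 14.0 km.

t_c ≈ 0.296 d; D_c ≈ 1.33 mg/L; min DO ≈ 8.87 mg/L; x_c ≈ 14.0 km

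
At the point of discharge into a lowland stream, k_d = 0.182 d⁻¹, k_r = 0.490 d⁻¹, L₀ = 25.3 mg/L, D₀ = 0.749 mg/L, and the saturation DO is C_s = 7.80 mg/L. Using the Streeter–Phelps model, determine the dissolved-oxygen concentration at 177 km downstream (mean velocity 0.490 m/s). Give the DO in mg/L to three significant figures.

DO ≈ 2.65 mg/L

Travel time t = x/v = 177 km / (0.490 m/s) = 177000 m / 0.490 m/s = 361200 s = 4.181 d.
k_d L₀/(k_r−k_d) = 0.182×25.3/(0.490−0.182) = 4.605/0.3080 = 14.95 mg/L.
e^(−k_d t) = e^(−0.182×4.181) = 0.4672; e^(−k_r t) = e^(−0.490×4.181) = 0.1289.
D = 14.95 × (0.4672 − 0.1289) + 0.749 × 0.1289 = 5.058 + 0.09656 = 5.155 mg/L.
DO = C_s − D = 7.80 − 5.155 = 2.645 mg/L.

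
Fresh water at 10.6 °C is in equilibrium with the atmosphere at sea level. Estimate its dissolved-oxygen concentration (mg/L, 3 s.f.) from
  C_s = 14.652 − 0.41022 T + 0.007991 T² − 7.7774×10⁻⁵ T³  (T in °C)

C_s = 14.652 − 0.41022×10.6 + 0.007991×10.6² − 7.7774×10⁻⁵×10.6³ = 11.11 mg/L.

C_s ≈ 11.1 mg/L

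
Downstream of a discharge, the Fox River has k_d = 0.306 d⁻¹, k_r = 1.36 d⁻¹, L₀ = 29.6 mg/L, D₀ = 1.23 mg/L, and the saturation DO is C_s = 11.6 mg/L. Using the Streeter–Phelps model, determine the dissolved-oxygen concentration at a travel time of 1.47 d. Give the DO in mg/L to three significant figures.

k_d L₀/(k_r−k_d) = 0.306×29.6/(1.36−0.306) = 9.058/1.054 = 8.594 mg/L.
e^(−k_d t) = e^(−0.306×1.470) = 0.6377; e^(−k_r t) = e^(−1.36×1.470) = 0.1354.
D = 8.594 × (0.6377 − 0.1354) + 1.23 × 0.1354 = 4.317 + 0.1666 = 4.483 mg/L.
DO = C_s − D = 11.6 − 4.483 = 7.117 mg/L.

DO ≈ 7.12 mg/L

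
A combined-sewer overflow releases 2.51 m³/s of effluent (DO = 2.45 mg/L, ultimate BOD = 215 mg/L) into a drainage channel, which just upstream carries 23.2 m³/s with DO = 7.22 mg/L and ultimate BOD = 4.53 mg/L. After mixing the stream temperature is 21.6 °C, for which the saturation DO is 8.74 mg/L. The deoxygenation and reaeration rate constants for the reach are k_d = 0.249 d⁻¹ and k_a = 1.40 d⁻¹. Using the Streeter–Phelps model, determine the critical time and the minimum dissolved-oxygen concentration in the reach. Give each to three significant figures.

Mixed DO = (23.2×7.22 + 2.51×2.45)/(23.2+2.51) = 173.7/25.71 = 6.754 mg/L.
Mixed L₀ = (23.2×4.53 + 2.51×215)/(25.71) = 644.7/25.71 = 25.08 mg/L.
Initial deficit D₀ = C_s − DO₀ = 8.74 − 6.754 = 1.986 mg/L.
t_c = (1/1.151) ln[(1.40/0.249)(1 − 1.986×1.151/(0.249×25.08))] = 0.8688 × ln(3.565) = 1.104 d.
D_c = (0.249/1.40) × 25.08 × e^(−0.249×1.104) = 0.1779 × 25.08 × 0.7596 = 3.388 mg/L.
Minimum DO = 8.74 − 3.388 = 5.352 mg/L.

t_c ≈ 1.10 d; minimum DO ≈ 5.35 mg/L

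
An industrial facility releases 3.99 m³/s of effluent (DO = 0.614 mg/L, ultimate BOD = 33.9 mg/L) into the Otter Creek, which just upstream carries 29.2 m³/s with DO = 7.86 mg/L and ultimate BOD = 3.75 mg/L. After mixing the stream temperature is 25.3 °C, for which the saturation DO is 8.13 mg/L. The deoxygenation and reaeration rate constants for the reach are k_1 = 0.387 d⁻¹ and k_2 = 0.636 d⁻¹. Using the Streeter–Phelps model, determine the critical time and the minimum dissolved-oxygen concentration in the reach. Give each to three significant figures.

Mixed DO = (29.2×7.86 + 3.99×0.614)/(29.2+3.99) = 232.0/33.19 = 6.989 mg/L.
Mixed L₀ = (29.2×3.75 + 3.99×33.9)/(33.19) = 244.8/33.19 = 7.375 mg/L.
Initial deficit D₀ = C_s − DO₀ = 8.13 − 6.989 = 1.141 mg/L.
t_c = (1/0.2490) ln[(0.636/0.387)(1 − 1.141×0.2490/(0.387×7.375))] = 4.016 × ln(1.480) = 1.574 d.
D_c = (0.387/0.636) × 7.375 × e^(−0.387×1.574) = 0.6085 × 7.375 × 0.5438 = 2.440 mg/L.
Minimum DO = 8.13 − 2.440 = 5.690 mg/L.

t_c ≈ 1.57 d; minimum DO ≈ 5.69 mg/L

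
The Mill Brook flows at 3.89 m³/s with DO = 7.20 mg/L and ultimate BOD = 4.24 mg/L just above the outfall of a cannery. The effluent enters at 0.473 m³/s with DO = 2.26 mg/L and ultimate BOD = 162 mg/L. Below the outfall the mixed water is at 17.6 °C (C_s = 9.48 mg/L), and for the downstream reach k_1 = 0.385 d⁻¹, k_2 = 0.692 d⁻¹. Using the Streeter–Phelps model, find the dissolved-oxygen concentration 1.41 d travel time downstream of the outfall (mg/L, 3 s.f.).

Mixed DO = (3.89×7.20 + 0.473×2.26)/(3.89+0.473) = 29.08/4.363 = 6.664 mg/L.
Mixed L₀ = (3.89×4.24 + 0.473×162)/(4.363) = 93.12/4.363 = 21.34 mg/L.
Initial deficit D₀ = C_s − DO₀ = 9.48 − 6.664 = 2.816 mg/L.
D(1.41) = [0.385×21.34/(0.692−0.385)](e^(−0.385×1.41) − e^(−0.692×1.41)) + 2.816 e^(−0.692×1.41)
= 26.77 × (0.5811 − 0.3769) + 2.816 × 0.3769 = 6.526 mg/L.
DO = 9.48 − 6.526 = 2.954 mg/L.

DO ≈ 2.95 mg/L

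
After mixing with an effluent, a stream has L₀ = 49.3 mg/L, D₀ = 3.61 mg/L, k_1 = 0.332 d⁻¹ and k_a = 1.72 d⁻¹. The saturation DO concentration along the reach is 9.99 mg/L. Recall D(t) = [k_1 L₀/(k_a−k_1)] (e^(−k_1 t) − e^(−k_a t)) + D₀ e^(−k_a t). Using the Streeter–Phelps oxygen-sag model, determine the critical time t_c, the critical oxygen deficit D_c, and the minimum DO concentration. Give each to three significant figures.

With k_a/k_1 = 5.181 and 1 − D₀(k_a−k_1)/(k_1 L₀) = 0.6939,
t_c = ln(5.181 × 0.6939) / (1.72 − 0.332) = ln(3.595) / 1.388 = 1.279/1.388 = 0.9218 d.
L(t_c) = L₀ e^(−k_1 t_c) = 49.3 × 0.7364 = 36.30 mg/L, and at the critical point k_a D_c = k_1 L, so D_c = (0.332/1.72) × 36.30 = 7.007 mg/L.
Minimum DO = C_s − D_c = 9.99 − 7.007 = 2.983 mg/L.

t_c ≈ 0.922 d; D_c ≈ 7.01 mg/L; min DO ≈ 2.98 mg/L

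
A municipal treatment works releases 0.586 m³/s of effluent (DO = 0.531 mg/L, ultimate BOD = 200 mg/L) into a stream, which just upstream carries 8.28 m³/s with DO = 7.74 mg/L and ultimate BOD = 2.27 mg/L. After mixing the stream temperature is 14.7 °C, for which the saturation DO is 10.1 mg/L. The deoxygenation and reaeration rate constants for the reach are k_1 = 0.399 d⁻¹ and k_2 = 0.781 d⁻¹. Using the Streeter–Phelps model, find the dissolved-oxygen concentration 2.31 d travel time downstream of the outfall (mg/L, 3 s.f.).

Mixed DO = (8.28×7.74 + 0.586×0.531)/(8.28+0.586) = 64.40/8.866 = 7.264 mg/L.
Mixed L₀ = (8.28×2.27 + 0.586×200)/(8.866) = 136.0/8.866 = 15.34 mg/L.
Initial deficit D₀ = C_s − DO₀ = 10.1 − 7.264 = 2.836 mg/L.
D(2.31) = [0.399×15.34/(0.781−0.399)](e^(−0.399×2.31) − e^(−0.781×2.31)) + 2.836 e^(−0.781×2.31)
= 16.02 × (0.3978 − 0.1646) + 2.836 × 0.1646 = 4.204 mg/L.
DO = 10.1 − 4.204 = 5.896 mg/L.

DO ≈ 5.90 mg/L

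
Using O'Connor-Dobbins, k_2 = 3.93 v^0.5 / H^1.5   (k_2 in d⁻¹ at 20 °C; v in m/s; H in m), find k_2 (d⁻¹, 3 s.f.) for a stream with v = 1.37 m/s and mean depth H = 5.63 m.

k_2 ≈ 0.344 d⁻¹

k_2 = 3.93 × 1.37^0.5 / 5.63^1.5 = 3.93 × 1.170 / 13.36 = 0.3443 d⁻¹.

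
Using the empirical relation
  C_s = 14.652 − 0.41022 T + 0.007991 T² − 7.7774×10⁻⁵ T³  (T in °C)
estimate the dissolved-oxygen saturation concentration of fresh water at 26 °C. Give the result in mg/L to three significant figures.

C_s = 14.652 − 0.41022×26 + 0.007991×26² − 7.7774×10⁻⁵×26³ = 8.021 mg/L.

C_s ≈ 8.02 mg/L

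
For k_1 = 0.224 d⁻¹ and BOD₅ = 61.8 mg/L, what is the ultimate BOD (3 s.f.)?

L₀ ≈ 91.7 mg/L

BOD₅ = L₀(1 − e^(−5k_1)) ⇒ L₀ = BOD₅ / (1 − e^(−5×0.224))
= 61.8 / (1 − 0.3263) = 61.8 / 0.6737 = 91.73 mg/L.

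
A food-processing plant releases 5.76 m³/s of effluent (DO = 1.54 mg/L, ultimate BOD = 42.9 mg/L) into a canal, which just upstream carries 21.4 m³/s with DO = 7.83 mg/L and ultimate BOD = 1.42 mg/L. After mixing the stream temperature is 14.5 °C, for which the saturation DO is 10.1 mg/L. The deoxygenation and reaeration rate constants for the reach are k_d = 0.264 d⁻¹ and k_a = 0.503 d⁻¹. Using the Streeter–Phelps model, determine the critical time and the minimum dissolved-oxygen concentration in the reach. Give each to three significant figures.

t_c ≈ 1.09 d; minimum DO ≈ 6.08 mg/L

Mixed DO = (21.4×7.83 + 5.76×1.54)/(21.4+5.76) = 176.4/27.16 = 6.496 mg/L.
Mixed L₀ = (21.4×1.42 + 5.76×42.9)/(27.16) = 277.5/27.16 = 10.22 mg/L.
Initial deficit D₀ = C_s − DO₀ = 10.1 − 6.496 = 3.604 mg/L.
t_c = (1/0.2390) ln[(0.503/0.264)(1 − 3.604×0.2390/(0.264×10.22))] = 4.184 × ln(1.297) = 1.088 d.
D_c = (0.264/0.503) × 10.22 × e^(−0.264×1.088) = 0.5249 × 10.22 × 0.7504 = 4.024 mg/L.
Minimum DO = 10.1 − 4.024 = 6.076 mg/L.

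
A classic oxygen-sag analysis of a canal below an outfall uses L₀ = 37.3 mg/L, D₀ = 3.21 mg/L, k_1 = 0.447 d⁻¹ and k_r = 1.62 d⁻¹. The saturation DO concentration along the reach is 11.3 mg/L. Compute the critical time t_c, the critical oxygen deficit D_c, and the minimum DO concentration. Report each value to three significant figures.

t_c = [1/(k_r−k_1)] ln[(k_r/k_1)(1 − D₀(k_r−k_1)/(k_1 L₀))]
= [1/(1.62−0.447)] ln[(1.62/0.447)(1 − 3.21×1.173/(0.447×37.3))]
= (1/1.173) ln[3.624 × 0.7742] = 0.8525 × ln(2.806) = 0.8525 × 1.032 = 0.8795 d.
L(t_c) = L₀ e^(−k_1 t_c) = 37.3 × 0.6749 = 25.18 mg/L, and at the critical point k_r D_c = k_1 L, so D_c = (0.447/1.62) × 25.18 = 6.946 mg/L.
Minimum DO = C_s − D_c = 11.3 − 6.946 = 4.354 mg/L.

t_c ≈ 0.880 d; D_c ≈ 6.95 mg/L; min DO ≈ 4.35 mg/L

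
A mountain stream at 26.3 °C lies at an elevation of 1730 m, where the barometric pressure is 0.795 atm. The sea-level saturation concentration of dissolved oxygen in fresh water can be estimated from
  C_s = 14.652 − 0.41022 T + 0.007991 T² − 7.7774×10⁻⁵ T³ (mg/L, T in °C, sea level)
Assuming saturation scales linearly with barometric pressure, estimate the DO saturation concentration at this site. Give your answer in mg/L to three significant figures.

At sea level: C_s = 14.652 − 0.41022×26.3 + 0.007991×26.3² − 7.7774×10⁻⁵×26.3³ = 7.976 mg/L.
Pressure correction: C_s' = 7.976 × 0.795 = 6.341 mg/L.

C_s ≈ 6.34 mg/L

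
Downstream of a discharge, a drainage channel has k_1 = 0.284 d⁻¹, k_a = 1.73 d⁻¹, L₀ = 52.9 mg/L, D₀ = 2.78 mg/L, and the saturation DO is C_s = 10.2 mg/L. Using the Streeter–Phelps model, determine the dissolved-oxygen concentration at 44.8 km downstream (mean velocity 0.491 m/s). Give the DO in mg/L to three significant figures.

Travel time t = x/v = 44.8 km / (0.491 m/s) = 44800 m / 0.491 m/s = 91240 s = 1.056 d.
k_1 L₀/(k_a−k_1) = 0.284×52.9/(1.73−0.284) = 15.02/1.446 = 10.39 mg/L.
e^(−k_1 t) = e^(−0.284×1.056) = 0.7409; e^(−k_a t) = e^(−1.73×1.056) = 0.1609.
D = 10.39 × (0.7409 − 0.1609) + 2.78 × 0.1609 = 6.026 + 0.4473 = 6.473 mg/L.
DO = C_s − D = 10.2 − 6.473 = 3.727 mg/L.

DO ≈ 3.73 mg/L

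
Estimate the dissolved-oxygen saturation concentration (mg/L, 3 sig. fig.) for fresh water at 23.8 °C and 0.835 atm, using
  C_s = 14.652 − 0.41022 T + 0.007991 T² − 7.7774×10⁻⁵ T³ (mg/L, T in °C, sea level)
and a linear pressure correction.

At sea level: C_s = 14.652 − 0.41022×23.8 + 0.007991×23.8² − 7.7774×10⁻⁵×23.8³ = 8.367 mg/L.
Pressure correction: C_s' = 8.367 × 0.835 = 6.986 mg/L.

C_s ≈ 6.99 mg/L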